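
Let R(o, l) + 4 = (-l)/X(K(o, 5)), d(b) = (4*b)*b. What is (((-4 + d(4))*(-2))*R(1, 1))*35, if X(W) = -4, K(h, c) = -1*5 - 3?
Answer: 15750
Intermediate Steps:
d(b) = 4*b**2
K(h, c) = -8 (K(h, c) = -5 - 3 = -8)
R(o, l) = -4 + l/4 (R(o, l) = -4 - l/(-4) = -4 - l*(-1/4) = -4 + l/4)
(((-4 + d(4))*(-2))*R(1, 1))*35 = (((-4 + 4*4**2)*(-2))*(-4 + (1/4)*1))*35 = (((-4 + 4*16)*(-2))*(-4 + 1/4))*35 = (((-4 + 64)*(-2))*(-15/4))*35 = ((60*(-2))*(-15/4))*35 = -120*(-15/4)*35 = 450*35 = 15750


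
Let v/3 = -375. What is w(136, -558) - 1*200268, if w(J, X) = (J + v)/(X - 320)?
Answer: -175834315/878 ≈ -2.0027e+5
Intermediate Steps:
v = -1125 (v = 3*(-375) = -1125)
w(J, X) = (-1125 + J)/(-320 + X) (w(J, X) = (J - 1125)/(X - 320) = (-1125 + J)/(-320 + X))
w(136, -558) - 1*200268 = (-1125 + 136)/(-320 - 558) - 1*200268 = -989/(-878) - 200268 = -1/878*(-989) - 200268 = 989/878 - 200268 = -175834315/878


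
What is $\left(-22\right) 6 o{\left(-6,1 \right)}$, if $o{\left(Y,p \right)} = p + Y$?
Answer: $660$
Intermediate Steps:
$o{\left(Y,p \right)} = Y + p$
$\left(-22\right) 6 o{\left(-6,1 \right)} = \left(-22\right) 6 \left(-6 + 1\right) = \left(-132\right) \left(-5\right) = 660$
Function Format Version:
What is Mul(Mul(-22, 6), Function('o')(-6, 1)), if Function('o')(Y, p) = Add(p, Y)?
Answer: 660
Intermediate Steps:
Function('o')(Y, p) = Add(Y, p)
Mul(Mul(-22, 6), Function('o')(-6, 1)) = Mul(Mul(-22, 6), Add(-6, 1)) = Mul(-132, -5) = 660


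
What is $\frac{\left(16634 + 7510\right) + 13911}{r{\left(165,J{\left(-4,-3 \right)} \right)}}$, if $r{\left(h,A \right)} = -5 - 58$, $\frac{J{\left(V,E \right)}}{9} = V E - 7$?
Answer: $- \frac{12685}{21} \approx -604.05$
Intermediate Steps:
$J{\left(V,E \right)} = -63 + 9 E V$ ($J{\left(V,E \right)} = 9 \left(V E - 7\right) = 9 \left(E V - 7\right) = 9 \left(-7 + E V\right) = -63 + 9 E V$)
$r{\left(h,A \right)} = -63$ ($r{\left(h,A \right)} = -5 - 58 = -63$)
$\frac{\left(16634 + 7510\right) + 13911}{r{\left(165,J{\left(-4,-3 \right)} \right)}} = \frac{\left(16634 + 7510\right) + 13911}{-63} = \left(24144 + 13911\right) \left(- \frac{1}{63}\right) = 38055 \left(- \frac{1}{63}\right) = - \frac{12685}{21}$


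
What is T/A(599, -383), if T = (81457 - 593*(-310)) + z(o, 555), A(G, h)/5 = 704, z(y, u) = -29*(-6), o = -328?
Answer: 265461/3520 ≈ 75.415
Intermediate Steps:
z(y, u) = 174
A(G, h) = 3520 (A(G, h) = 5*704 = 3520)
T = 265461 (T = (81457 - 593*(-310)) + 174 = (81457 + 183830) + 174 = 265287 + 174 = 265461)
T/A(599, -383) = 265461/3520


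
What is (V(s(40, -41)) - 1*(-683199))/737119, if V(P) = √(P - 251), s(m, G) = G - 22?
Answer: 683199/737119 + I*√314/737119 ≈ 0.92685 + 2.404e-5*I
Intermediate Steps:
s(m, G) = -22 + G
V(P) = √(-251 + P)
(V(s(40, -41)) - 1*(-683199))/737119 = (√(-251 + (-22 - 41)) - 1*(-683199))/737119 = (√(-251 - 63) + 683199)*(1/737119) = (√(-314) + 683199)*(1/737119) = (I*√314 + 683199)*(1/737119) = (683199 + I*√314)*(1/737119) = 683199/737119 + I*√314/737119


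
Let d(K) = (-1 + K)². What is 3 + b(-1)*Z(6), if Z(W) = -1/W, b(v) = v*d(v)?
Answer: 11/3 ≈ 3.6667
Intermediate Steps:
b(v) = v*(-1 + v)²
3 + b(-1)*Z(6) = 3 + (-(-1 - 1)²)*(-1/6) = 3 + (-1*(-2)²)*(-1*⅙) = 3 - 1*4*(-⅙) = 3 - 4*(-⅙) = 3 + ⅔ = 11/3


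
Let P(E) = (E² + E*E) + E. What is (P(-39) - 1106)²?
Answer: 3598609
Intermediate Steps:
P(E) = E + 2*E² (P(E) = (E² + E²) + E = 2*E² + E = E + 2*E²)
(P(-39) - 1106)² = (-39*(1 + 2*(-39)) - 1106)² = (-39*(1 - 78) - 1106)² = (-39*(-77) - 1106)² = (3003 - 1106)² = 1897² = 3598609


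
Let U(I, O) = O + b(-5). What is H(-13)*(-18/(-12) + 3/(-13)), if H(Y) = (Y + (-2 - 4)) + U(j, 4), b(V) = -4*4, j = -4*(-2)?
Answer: -1023/26 ≈ -39.346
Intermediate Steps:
j = 8
b(V) = -16
U(I, O) = -16 + O (U(I, O) = O - 16 = -16 + O)
H(Y) = -18 + Y (H(Y) = (Y + (-2 - 4)) + (-16 + 4) = (Y - 6) - 12 = (-6 + Y) - 12 = -18 + Y)
H(-13)*(-18/(-12) + 3/(-13)) = (-18 - 13)*(-18/(-12) + 3/(-13)) = -31*(-18*(-1/12) + 3*(-1/13)) = -31*(3/2 - 3/13) = -31*33/26 = -1023/26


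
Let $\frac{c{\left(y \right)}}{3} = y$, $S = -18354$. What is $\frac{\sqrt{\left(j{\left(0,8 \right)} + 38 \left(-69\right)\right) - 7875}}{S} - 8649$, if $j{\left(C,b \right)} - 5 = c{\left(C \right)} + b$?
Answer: $-8649 - \frac{i \sqrt{2621}}{9177} \approx -8649.0 - 0.0055787 i$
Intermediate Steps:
$c{\left(y \right)} = 3 y$
$j{\left(C,b \right)} = 5 + b + 3 C$ ($j{\left(C,b \right)} = 5 + \left(3 C + b\right) = 5 + \left(b + 3 C\right) = 5 + b + 3 C$)
$\frac{\sqrt{\left(j{\left(0,8 \right)} + 38 \left(-69\right)\right) - 7875}}{S} - 8649 = \frac{\sqrt{\left(\left(5 + 8 + 3 \cdot 0\right) + 38 \left(-69\right)\right) - 7875}}{-18354} - 8649 = \sqrt{\left(\left(5 + 8 + 0\right) - 2622\right) - 7875} \left(- \frac{1}{18354}\right) - 8649 = \sqrt{\left(13 - 2622\right) - 7875} \left(- \frac{1}{18354}\right) - 8649 = \sqrt{-2609 - 7875} \left(- \frac{1}{18354}\right) - 8649 = \sqrt{-10484} \left(- \frac{1}{18354}\right) - 8649 = 2 i \sqrt{2621} \left(- \frac{1}{18354}\right) - 8649 = - \frac{i \sqrt{2621}}{9177} - 8649 = -8649 - \frac{i \sqrt{2621}}{9177}$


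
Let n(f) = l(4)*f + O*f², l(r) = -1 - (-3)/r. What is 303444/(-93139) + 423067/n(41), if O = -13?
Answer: -184153237384/8145284967 ≈ -22.609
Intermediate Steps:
l(r) = -1 + 3/r
n(f) = -13*f² - f/4 (n(f) = ((3 - 1*4)/4)*f - 13*f² = ((3 - 4)/4)*f - 13*f² = ((¼)*(-1))*f - 13*f² = -f/4 - 13*f² = -13*f² - f/4)
303444/(-93139) + 423067/n(41) = 303444/(-93139) + 423067/((-¼*41*(1 + 52*41))) = 303444*(-1/93139) + 423067/((-¼*41*(1 + 2132))) = -303444/93139 + 423067/((-¼*41*2133)) = -303444/93139 + 423067/(-87453/4) = -303444/93139 + 423067*(-4/87453) = -303444/93139 - 1692268/87453 = -184153237384/8145284967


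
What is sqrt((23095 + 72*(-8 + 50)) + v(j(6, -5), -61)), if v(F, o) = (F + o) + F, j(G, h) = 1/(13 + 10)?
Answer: 2*sqrt(3446182)/23 ≈ 161.43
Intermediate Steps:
j(G, h) = 1/23
v(F, o) = o + 2*F
sqrt((23095 + 72*(-8 + 50)) + v(j(6, -5), -61)) = sqrt((23095 + 72*(-8 + 50)) + (-61 + 2*(1/23))) = sqrt((23095 + 72*42) + (-61 + 2/23)) = sqrt((23095 + 3024) - 1401/23) = sqrt(26119 - 1401/23) = sqrt(599336/23) = 2*sqrt(3446182)/23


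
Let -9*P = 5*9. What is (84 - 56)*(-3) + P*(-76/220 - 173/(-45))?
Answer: -10048/99 ≈ -101.49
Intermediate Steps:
P = -5 (P = -5*9/9 = -1/9*45 = -5)
(84 - 56)*(-3) + P*(-76/220 - 173/(-45)) = (84 - 56)*(-3) - 5*(-76/220 - 173/(-45)) = 28*(-3) - 5*(-76*1/220 - 173*(-1/45)) = -84 - 5*(-19/55 + 173/45) = -84 - 5*1732/495 = -84 - 1732/99 = -10048/99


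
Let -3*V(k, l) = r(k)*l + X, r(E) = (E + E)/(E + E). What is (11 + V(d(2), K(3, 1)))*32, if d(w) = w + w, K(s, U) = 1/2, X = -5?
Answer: 400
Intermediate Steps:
r(E) = 1 (r(E) = (2*E)/((2*E)) = (2*E)*(1/(2*E)) = 1)
K(s, U) = 1/2
d(w) = 2*w
V(k, l) = 5/3 - l/3 (V(k, l) = -(1*l - 5)/3 = -(l - 5)/3 = -(-5 + l)/3 = 5/3 - l/3)
(11 + V(d(2), K(3, 1)))*32 = (11 + (5/3 - 1/3*1/2))*32 = (11 + (5/3 - 1/6))*32 = (11 + 3/2)*32 = (25/2)*32 = 400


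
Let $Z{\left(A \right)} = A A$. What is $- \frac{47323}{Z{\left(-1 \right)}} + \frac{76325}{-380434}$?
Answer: $- \frac{18003354507}{380434} \approx -47323.0$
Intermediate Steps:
$Z{\left(A \right)} = A^{2}$
$- \frac{47323}{Z{\left(-1 \right)}} + \frac{76325}{-380434} = - \frac{47323}{\left(-1\right)^{2}} + \frac{76325}{-380434} = - \frac{47323}{1} + 76325 \left(- \frac{1}{380434}\right) = \left(-47323\right) 1 - \frac{76325}{380434} = -47323 - \frac{76325}{380434} = - \frac{18003354507}{380434}$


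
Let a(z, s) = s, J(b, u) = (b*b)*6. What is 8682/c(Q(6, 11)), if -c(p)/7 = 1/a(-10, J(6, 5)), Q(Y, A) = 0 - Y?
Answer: -1875312/7 ≈ -2.6790e+5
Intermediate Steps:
Q(Y, A) = -Y
J(b, u) = 6*b² (J(b, u) = b²*6 = 6*b²)
c(p) = -7/216 (c(p) = -7/(6*6²) = -7/(6*36) = -7/216)
8682/c(Q(6, 11)) = 8682/(-7/216) = 8682*(-216/7) = -1875312/7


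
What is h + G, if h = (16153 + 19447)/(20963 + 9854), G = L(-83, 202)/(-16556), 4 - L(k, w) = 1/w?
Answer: 119032637881/103061662904 ≈ 1.1550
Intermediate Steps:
L(k, w) = 4 - 1/w
G = -807/3344312 (G = (4 - 1/202)/(-16556) = (4 - 1*1/202)*(-1/16556) = (4 - 1/202)*(-1/16556) = (807/202)*(-1/16556) = -807/3344312 ≈ -0.00024131)
h = 35600/30817 ≈ 1.1552
h + G = 35600/30817 - 807/3344312 = 119032637881/103061662904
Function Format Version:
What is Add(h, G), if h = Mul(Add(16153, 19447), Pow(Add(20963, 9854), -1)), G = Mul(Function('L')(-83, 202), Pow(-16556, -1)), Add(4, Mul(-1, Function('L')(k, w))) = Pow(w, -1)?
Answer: Rational(119032637881, 103061662904) ≈ 1.1550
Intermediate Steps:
Function('L')(k, w) = Add(4, Mul(-1, Pow(w, -1)))
G = Rational(-807, 3344312) (G = Mul(Add(4, Mul(-1, Pow(202, -1))), Pow(-16556, -1)) = Mul(Add(4, Mul(-1, Rational(1, 202))), Rational(-1, 16556)) = Mul(Add(4, Rational(-1, 202)), Rational(-1, 16556)) = Mul(Rational(807, 202), Rational(-1, 16556)) = Rational(-807, 3344312) ≈ -0.00024131)
h = Rational(35600, 30817) (h = Mul(35600, Pow(30817, -1)) = Mul(35600, Rational(1, 30817)) = Rational(35600, 30817) ≈ 1.1552)
Add(h, G) = Add(Rational(35600, 30817), Rational(-807, 3344312)) = Rational(119032637881, 103061662904)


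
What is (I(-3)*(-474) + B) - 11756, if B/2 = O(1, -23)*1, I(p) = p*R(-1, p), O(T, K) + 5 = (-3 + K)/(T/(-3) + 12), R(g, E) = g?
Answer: -461736/35 ≈ -13192.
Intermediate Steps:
O(T, K) = -5 + (-3 + K)/(12 - T/3) (O(T, K) = -5 + (-3 + K)/(T/(-3) + 12) = -5 + (-3 + K)/(T*(-⅓) + 12) = -5 + (-3 + K)/(-T/3 + 12) = -5 + (-3 + K)/(12 - T/3))
I(p) = -p (I(p) = p*(-1) = -p)
B = -506/35 (B = 2*(((189 - 5*1 - 3*(-23))/(-36 + 1))*1) = 2*(((189 - 5 + 69)/(-35))*1) = 2*(-1/35*253*1) = 2*(-253/35*1) = 2*(-253/35) = -506/35 ≈ -14.457)
(I(-3)*(-474) + B) - 11756 = (-1*(-3)*(-474) - 506/35) - 11756 = (3*(-474) - 506/35) - 11756 = (-1422 - 506/35) - 11756 = -50276/35 - 11756 = -461736/35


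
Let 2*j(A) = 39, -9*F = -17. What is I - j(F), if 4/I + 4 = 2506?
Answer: -48785/2502 ≈ -19.498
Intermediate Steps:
F = 17/9 (F = -1/9*(-17) = 17/9 ≈ 1.8889)
j(A) = 39/2 (j(A) = (1/2)*39 = 39/2)
I = 2/1251 (I = 4/(-4 + 2506) = 4/2502 = 4*(1/2502) = 2/1251 ≈ 0.0015987)
I - j(F) = 2/1251 - 1*39/2 = 2/1251 - 39/2 = -48785/2502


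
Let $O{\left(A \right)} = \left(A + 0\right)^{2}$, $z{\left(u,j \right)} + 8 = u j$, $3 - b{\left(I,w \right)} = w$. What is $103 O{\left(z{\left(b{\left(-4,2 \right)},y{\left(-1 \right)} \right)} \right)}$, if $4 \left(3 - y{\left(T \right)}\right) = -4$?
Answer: $1648$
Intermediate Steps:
$b{\left(I,w \right)} = 3 - w$
$y{\left(T \right)} = 4$ ($y{\left(T \right)} = 3 - -1 = 3 + 1 = 4$)
$z{\left(u,j \right)} = -8 + j u$ ($z{\left(u,j \right)} = -8 + u j = -8 + j u$)
$O{\left(A \right)} = A^{2}$
$103 O{\left(z{\left(b{\left(-4,2 \right)},y{\left(-1 \right)} \right)} \right)} = 103 \left(-8 + 4 \left(3 - 2\right)\right)^{2} = 103 \left(-8 + 4 \cdot 1\right)^{2} = 103 \left(-8 + 4\right)^{2} = 103 \left(-4\right)^{2} = 103 \cdot 16 = 1648$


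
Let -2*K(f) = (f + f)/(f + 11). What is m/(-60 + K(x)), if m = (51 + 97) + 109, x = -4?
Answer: -1799/416 ≈ -4.3245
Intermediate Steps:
K(f) = -f/(11 + f) (K(f) = -(f + f)/(2*(f + 11)) = -2*f/(2*(11 + f)) = -f/(11 + f))
m = 257 (m = 148 + 109 = 257)
m/(-60 + K(x)) = 257/(-60 - 1*(-4)/(11 - 4)) = 257/(-60 - 1*(-4)/7) = 257/(-60 - 1*(-4)*⅐) = 257/(-60 + 4/7) = 257/(-416/7) = -7/416*257 = -1799/416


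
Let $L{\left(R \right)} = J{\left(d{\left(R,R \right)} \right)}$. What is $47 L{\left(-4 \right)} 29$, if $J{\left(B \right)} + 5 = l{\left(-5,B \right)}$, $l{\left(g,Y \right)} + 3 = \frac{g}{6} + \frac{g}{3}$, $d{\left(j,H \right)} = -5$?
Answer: $- \frac{28623}{2} \approx -14312.0$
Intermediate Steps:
$l{\left(g,Y \right)} = -3 + \frac{g}{2}$ ($l{\left(g,Y \right)} = -3 + \left(\frac{g}{6} + \frac{g}{3}\right) = -3 + \frac{g}{2}$)
$J{\left(B \right)} = - \frac{21}{2}$ ($J{\left(B \right)} = -5 + \left(-3 + \frac{1}{2} \left(-5\right)\right) = -5 - \frac{11}{2} = - \frac{21}{2}$)
$L{\left(R \right)} = - \frac{21}{2}$
$47 L{\left(-4 \right)} 29 = 47 \left(- \frac{21}{2}\right) 29 = \left(- \frac{987}{2}\right) 29 = - \frac{28623}{2}$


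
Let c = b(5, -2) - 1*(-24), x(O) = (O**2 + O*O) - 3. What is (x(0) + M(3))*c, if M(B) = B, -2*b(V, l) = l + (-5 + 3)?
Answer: 0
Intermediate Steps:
b(V, l) = 1 - l/2 (b(V, l) = -(l + (-5 + 3))/2 = -(l - 2)/2 = -(-2 + l)/2 = 1 - l/2)
x(O) = -3 + 2*O**2 (x(O) = (O**2 + O**2) - 3 = 2*O**2 - 3 = -3 + 2*O**2)
c = 26 (c = (1 - 1/2*(-2)) - 1*(-24) = (1 + 1) + 24 = 2 + 24 = 26)
(x(0) + M(3))*c = ((-3 + 2*0**2) + 3)*26 = ((-3 + 2*0) + 3)*26 = ((-3 + 0) + 3)*26 = (-3 + 3)*26 = 0*26 = 0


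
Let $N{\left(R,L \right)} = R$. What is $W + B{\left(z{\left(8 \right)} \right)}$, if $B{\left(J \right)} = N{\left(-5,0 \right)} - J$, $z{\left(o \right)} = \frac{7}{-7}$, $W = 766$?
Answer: $762$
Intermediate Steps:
$z{\left(o \right)} = -1$ ($z{\left(o \right)} = 7 \left(- \frac{1}{7}\right) = -1$)
$B{\left(J \right)} = -5 - J$
$W + B{\left(z{\left(8 \right)} \right)} = 766 - 4 = 762$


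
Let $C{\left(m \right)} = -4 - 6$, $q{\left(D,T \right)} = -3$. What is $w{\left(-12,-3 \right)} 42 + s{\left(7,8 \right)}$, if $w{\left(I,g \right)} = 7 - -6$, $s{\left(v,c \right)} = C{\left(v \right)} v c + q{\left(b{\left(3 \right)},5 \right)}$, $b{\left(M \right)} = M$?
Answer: $-17$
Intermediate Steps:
$C{\left(m \right)} = -10$ ($C{\left(m \right)} = -4 - 6 = -10$)
$s{\left(v,c \right)} = -3 - 10 c v$ ($s{\left(v,c \right)} = - 10 v c - 3 = - 10 c v - 3 = -3 - 10 c v$)
$w{\left(I,g \right)} = 13$ ($w{\left(I,g \right)} = 7 + 6 = 13$)
$w{\left(-12,-3 \right)} 42 + s{\left(7,8 \right)} = 13 \cdot 42 - \left(3 + 80 \cdot 7\right) = 546 - 563 = -17$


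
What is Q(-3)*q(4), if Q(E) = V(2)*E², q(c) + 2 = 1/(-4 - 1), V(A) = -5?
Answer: 99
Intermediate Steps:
q(c) = -11/5 (q(c) = -2 + 1/(-4 - 1) = -2 + 1/(-5) = -2 - ⅕ = -11/5)
Q(E) = -5*E²
Q(-3)*q(4) = -5*(-3)²*(-11/5) = -5*9*(-11/5) = -45*(-11/5) = 99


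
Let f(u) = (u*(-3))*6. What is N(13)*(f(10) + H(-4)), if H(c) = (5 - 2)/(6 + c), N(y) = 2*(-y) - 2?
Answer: 4998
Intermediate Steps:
f(u) = -18*u (f(u) = -3*u*6 = -18*u)
N(y) = -2 - 2*y (N(y) = -2*y - 2 = -2 - 2*y)
H(c) = 3/(6 + c)
N(13)*(f(10) + H(-4)) = (-2 - 2*13)*(-18*10 + 3/(6 - 4)) = (-2 - 26)*(-180 + 3/2) = -28*(-180 + 3*(½)) = -28*(-180 + 3/2) = -28*(-357/2) = 4998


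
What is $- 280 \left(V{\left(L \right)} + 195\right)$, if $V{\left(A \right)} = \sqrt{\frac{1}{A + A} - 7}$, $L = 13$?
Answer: $-54600 - \frac{140 i \sqrt{4706}}{13} \approx -54600.0 - 738.77 i$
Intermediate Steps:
$V{\left(A \right)} = \sqrt{-7 + \frac{1}{2 A}}$ ($V{\left(A \right)} = \sqrt{\frac{1}{2 A} - 7} = \sqrt{-7 + \frac{1}{2 A}}$)
$- 280 \left(V{\left(L \right)} + 195\right) = - 280 \left(\frac{\sqrt{-28 + \frac{2}{13}}}{2} + 195\right) = - 280 \left(\frac{\sqrt{- \frac{362}{13}}}{2} + 195\right) = - 280 \left(\frac{\frac{1}{13} i \sqrt{4706}}{2} + 195\right) = - 280 \left(\frac{i \sqrt{4706}}{26} + 195\right) = - 280 \left(195 + \frac{i \sqrt{4706}}{26}\right) = -54600 - \frac{140 i \sqrt{4706}}{13}$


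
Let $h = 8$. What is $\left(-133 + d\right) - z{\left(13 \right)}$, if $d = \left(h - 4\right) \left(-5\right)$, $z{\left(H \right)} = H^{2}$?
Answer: $-322$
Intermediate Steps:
$d = -20$ ($d = \left(8 - 4\right) \left(-5\right) = 4 \left(-5\right) = -20$)
$\left(-133 + d\right) - z{\left(13 \right)} = \left(-133 - 20\right) - 13^{2} = -153 - 169 = -322$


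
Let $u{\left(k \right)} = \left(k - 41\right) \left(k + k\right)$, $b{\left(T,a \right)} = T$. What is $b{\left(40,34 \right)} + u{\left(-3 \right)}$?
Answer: $304$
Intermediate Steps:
$u{\left(k \right)} = 2 k \left(-41 + k\right)$ ($u{\left(k \right)} = \left(-41 + k\right) 2 k = 2 k \left(-41 + k\right)$)
$b{\left(40,34 \right)} + u{\left(-3 \right)} = 40 + 2 \left(-3\right) \left(-41 - 3\right) = 40 + 2 \left(-3\right) \left(-44\right) = 40 + 264 = 304$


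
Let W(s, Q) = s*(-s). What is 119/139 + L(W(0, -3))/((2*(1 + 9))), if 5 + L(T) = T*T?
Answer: 337/556 ≈ 0.60612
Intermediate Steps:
W(s, Q) = -s²
L(T) = -5 + T² (L(T) = -5 + T*T = -5 + T²)
119/139 + L(W(0, -3))/((2*(1 + 9))) = 119/139 + (-5 + (-1*0²)²)/((2*(1 + 9))) = 119*(1/139) + (-5 + (-1*0)²)/((2*10)) = 119/139 + (-5 + 0²)/20 = 119/139 + (-5 + 0)*(1/20) = 119/139 - 5*1/20 = 119/139 - ¼ = 337/556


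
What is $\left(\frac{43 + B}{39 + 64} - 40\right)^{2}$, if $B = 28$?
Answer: $\frac{16394401}{10609} \approx 1545.3$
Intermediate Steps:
$\left(\frac{43 + B}{39 + 64} - 40\right)^{2} = \left(\frac{43 + 28}{39 + 64} - 40\right)^{2} = \left(\frac{71}{103} + \left(-58 + 18\right)\right)^{2} = \left(71 \cdot \frac{1}{103} - 40\right)^{2} = \left(\frac{71}{103} - 40\right)^{2} = \left(- \frac{4049}{103}\right)^{2} = \frac{16394401}{10609}$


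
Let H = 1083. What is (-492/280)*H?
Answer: -133209/70 ≈ -1903.0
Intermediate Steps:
(-492/280)*H = -492/280*1083 = -492*1/280*1083 = -123/70*1083 = -133209/70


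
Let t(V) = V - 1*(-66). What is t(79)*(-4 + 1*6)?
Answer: 290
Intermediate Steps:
t(V) = 66 + V (t(V) = V + 66 = 66 + V)
t(79)*(-4 + 1*6) = (66 + 79)*(-4 + 1*6) = 145*(-4 + 6) = 145*2 = 290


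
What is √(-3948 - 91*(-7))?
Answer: I*√3311 ≈ 57.541*I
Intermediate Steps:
√(-3948 - 91*(-7)) = √(-3948 + 637) = √(-3311) = I*√3311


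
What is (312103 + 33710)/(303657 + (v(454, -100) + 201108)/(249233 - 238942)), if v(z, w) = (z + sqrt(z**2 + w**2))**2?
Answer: 11123114052544085241/9769109676406493905 - 6462711034728*sqrt(54029)/9769109676406493905 ≈ 1.1384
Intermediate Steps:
v(z, w) = (z + sqrt(w**2 + z**2))**2
(312103 + 33710)/(303657 + (v(454, -100) + 201108)/(249233 - 238942)) = (312103 + 33710)/(303657 + ((454 + sqrt((-100)**2 + 454**2))**2 + 201108)/(249233 - 238942)) = 345813/(303657 + ((454 + sqrt(10000 + 206116))**2 + 201108)/10291) = 345813/(303657 + ((454 + sqrt(216116))**2 + 201108)*(1/10291)) = 345813/(303657 + ((454 + 2*sqrt(54029))**2 + 201108)*(1/10291)) = 345813/(303657 + (201108 + (454 + 2*sqrt(54029))**2)*(1/10291)) = 345813/(303657 + (201108/10291 + (454 + 2*sqrt(54029))**2/10291)) = 345813/(3125135295/10291 + (454 + 2*sqrt(54029))**2/10291)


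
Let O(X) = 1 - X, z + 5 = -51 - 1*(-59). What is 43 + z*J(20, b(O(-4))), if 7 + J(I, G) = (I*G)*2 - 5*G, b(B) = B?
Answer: 547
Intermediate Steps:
z = 3 (z = -5 + (-51 - 1*(-59)) = -5 + (-51 + 59) = -5 + 8 = 3)
J(I, G) = -7 - 5*G + 2*G*I (J(I, G) = -7 + ((I*G)*2 - 5*G) = -7 + ((G*I)*2 - 5*G) = -7 + (2*G*I - 5*G) = -7 + (-5*G + 2*G*I) = -7 - 5*G + 2*G*I)
43 + z*J(20, b(O(-4))) = 43 + 3*(-7 - 5*(1 - 1*(-4)) + 2*(1 - 1*(-4))*20) = 43 + 3*(-7 - 5*(1 + 4) + 2*(1 + 4)*20) = 43 + 3*(-7 - 5*5 + 2*5*20) = 43 + 3*(-7 - 25 + 200) = 43 + 3*168 = 43 + 504 = 547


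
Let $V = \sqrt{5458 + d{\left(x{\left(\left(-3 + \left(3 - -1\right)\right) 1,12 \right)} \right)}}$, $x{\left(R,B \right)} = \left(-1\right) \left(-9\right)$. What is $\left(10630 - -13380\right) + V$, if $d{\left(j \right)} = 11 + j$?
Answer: $24010 + \sqrt{5478} \approx 24084.0$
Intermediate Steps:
$x{\left(R,B \right)} = 9$
$V = \sqrt{5478}$ ($V = \sqrt{5458 + \left(11 + 9\right)} = \sqrt{5458 + 20} = \sqrt{5478} \approx 74.014$)
$\left(10630 - -13380\right) + V = \left(10630 - -13380\right) + \sqrt{5478} = \left(10630 + 13380\right) + \sqrt{5478} = 24010 + \sqrt{5478}$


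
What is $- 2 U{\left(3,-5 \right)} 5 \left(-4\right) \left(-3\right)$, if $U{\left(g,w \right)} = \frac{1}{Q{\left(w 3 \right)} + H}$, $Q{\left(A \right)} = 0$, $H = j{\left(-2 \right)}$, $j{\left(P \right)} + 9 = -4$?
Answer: $\frac{120}{13} \approx 9.2308$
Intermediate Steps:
$j{\left(P \right)} = -13$ ($j{\left(P \right)} = -9 - 4 = -13$)
$H = -13$
$U{\left(g,w \right)} = - \frac{1}{13}$ ($U{\left(g,w \right)} = \frac{1}{0 - 13} = \frac{1}{-13} = - \frac{1}{13}$)
$- 2 U{\left(3,-5 \right)} 5 \left(-4\right) \left(-3\right) = \left(-2\right) \left(- \frac{1}{13}\right) 5 \left(-4\right) \left(-3\right) = \frac{2}{13} \cdot 5 \left(-4\right) \left(-3\right) = \frac{10}{13} \left(-4\right) \left(-3\right) = \left(- \frac{40}{13}\right) \left(-3\right) = \frac{120}{13}$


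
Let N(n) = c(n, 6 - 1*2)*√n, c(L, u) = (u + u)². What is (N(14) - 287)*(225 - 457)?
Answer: 66584 - 14848*√14 ≈ 11028.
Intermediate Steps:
c(L, u) = 4*u² (c(L, u) = (2*u)² = 4*u²)
N(n) = 64*√n (N(n) = (4*(6 - 1*2)²)*√n = (4*(6 - 2)²)*√n = (4*4²)*√n = (4*16)*√n = 64*√n)
(N(14) - 287)*(225 - 457) = (64*√14 - 287)*(225 - 457) = (-287 + 64*√14)*(-232) = 66584 - 14848*√14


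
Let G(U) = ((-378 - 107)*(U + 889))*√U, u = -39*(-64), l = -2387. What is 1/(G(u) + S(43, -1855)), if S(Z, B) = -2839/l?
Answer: -6776693/38331008186829389980079 - 74833358492200*√39/38331008186829389980079 ≈ -1.2192e-8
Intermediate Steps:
u = 2496
G(U) = √U*(-431165 - 485*U) (G(U) = (-485*(889 + U))*√U = (-431165 - 485*U)*√U = √U*(-431165 - 485*U))
S(Z, B) = 2839/2387 (S(Z, B) = -2839/(-2387) = -2839*(-1/2387) = 2839/2387)
1/(G(u) + S(43, -1855)) = 1/(485*√2496*(-889 - 1*2496) + 2839/2387) = 1/(485*(8*√39)*(-889 - 2496) + 2839/2387) = 1/(485*(8*√39)*(-3385) + 2839/2387) = 1/(-13133800*√39 + 2839/2387) = 1/(2839/2387 - 13133800*√39)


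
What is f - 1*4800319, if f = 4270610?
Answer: -529709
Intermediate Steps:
f - 1*4800319 = 4270610 - 1*4800319 = 4270610 - 4800319 = -529709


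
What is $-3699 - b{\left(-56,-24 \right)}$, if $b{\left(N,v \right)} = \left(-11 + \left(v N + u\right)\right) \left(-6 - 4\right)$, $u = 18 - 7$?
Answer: $9741$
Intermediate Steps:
$u = 11$
$b{\left(N,v \right)} = - 10 N v$ ($b{\left(N,v \right)} = \left(-11 + \left(v N + 11\right)\right) \left(-6 - 4\right) = \left(-11 + \left(N v + 11\right)\right) \left(-10\right) = \left(-11 + \left(11 + N v\right)\right) \left(-10\right) = N v \left(-10\right) = - 10 N v$)
$-3699 - b{\left(-56,-24 \right)} = -3699 - \left(-10\right) \left(-56\right) \left(-24\right) = -3699 - -13440 = -3699 + 13440 = 9741$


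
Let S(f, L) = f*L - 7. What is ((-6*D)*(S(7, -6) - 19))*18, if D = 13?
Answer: 95472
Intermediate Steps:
S(f, L) = -7 + L*f (S(f, L) = L*f - 7 = -7 + L*f)
((-6*D)*(S(7, -6) - 19))*18 = ((-6*13)*((-7 - 6*7) - 19))*18 = -78*((-7 - 42) - 19)*18 = -78*(-49 - 19)*18 = -78*(-68)*18 = 5304*18 = 95472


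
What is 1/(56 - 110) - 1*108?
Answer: -5833/54 ≈ -108.02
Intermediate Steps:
1/(56 - 110) - 1*108 = 1/(-54) - 108 = -1/54 - 108 = -5833/54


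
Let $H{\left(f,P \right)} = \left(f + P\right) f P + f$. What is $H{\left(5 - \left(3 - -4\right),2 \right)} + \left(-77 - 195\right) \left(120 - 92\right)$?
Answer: $-7618$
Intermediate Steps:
$H{\left(f,P \right)} = f + P f \left(P + f\right)$ ($H{\left(f,P \right)} = \left(P + f\right) f P + f = f \left(P + f\right) P + f = P f \left(P + f\right) + f = f + P f \left(P + f\right)$)
$H{\left(5 - \left(3 - -4\right),2 \right)} + \left(-77 - 195\right) \left(120 - 92\right) = \left(5 - \left(3 - -4\right)\right) \left(1 + 2^{2} + 2 \left(5 - \left(3 - -4\right)\right)\right) + \left(-77 - 195\right) \left(120 - 92\right) = \left(5 - \left(3 + 4\right)\right) \left(1 + 4 + 2 \left(5 - \left(3 + 4\right)\right)\right) - 7616 = \left(5 - 7\right) \left(1 + 4 + 2 \left(5 - 7\right)\right) - 7616 = - 2 \left(1 + 4 + 2 \left(-2\right)\right) - 7616 = - 2 \left(1 + 4 - 4\right) - 7616 = \left(-2\right) 1 - 7616 = -2 - 7616 = -7618$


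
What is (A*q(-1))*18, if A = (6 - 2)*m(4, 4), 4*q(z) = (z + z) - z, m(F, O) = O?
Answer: -72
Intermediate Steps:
q(z) = z/4 (q(z) = ((z + z) - z)/4 = (2*z - z)/4 = z/4)
A = 16 (A = (6 - 2)*4 = 4*4 = 16)
(A*q(-1))*18 = (16*((¼)*(-1)))*18 = (16*(-¼))*18 = -4*18 = -72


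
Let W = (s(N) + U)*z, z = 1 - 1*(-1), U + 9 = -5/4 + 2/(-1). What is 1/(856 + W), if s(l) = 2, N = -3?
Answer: 2/1671 ≈ 0.0011969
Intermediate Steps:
U = -49/4 (U = -9 + (-5/4 + 2/(-1)) = -9 + (-5*¼ + 2*(-1)) = -9 + (-5/4 - 2) = -9 - 13/4 = -49/4 ≈ -12.250)
z = 2 (z = 1 + 1 = 2)
W = -41/2 (W = (2 - 49/4)*2 = -41/4*2 = -41/2 ≈ -20.500)
1/(856 + W) = 1/(856 - 41/2) = 1/(1671/2) = 2/1671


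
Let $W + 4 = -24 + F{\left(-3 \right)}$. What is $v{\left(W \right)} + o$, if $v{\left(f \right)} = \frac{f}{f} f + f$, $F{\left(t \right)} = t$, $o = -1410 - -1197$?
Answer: $-275$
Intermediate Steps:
$o = -213$ ($o = -1410 + 1197 = -213$)
$W = -31$ ($W = -4 - 27 = -31$)
$v{\left(f \right)} = 2 f$ ($v{\left(f \right)} = 1 f + f = f + f = 2 f$)
$v{\left(W \right)} + o = 2 \left(-31\right) - 213 = -62 - 213 = -275$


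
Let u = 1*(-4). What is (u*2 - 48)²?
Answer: 3136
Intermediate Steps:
u = -4
(u*2 - 48)² = (-4*2 - 48)² = (-8 - 48)² = (-56)² = 3136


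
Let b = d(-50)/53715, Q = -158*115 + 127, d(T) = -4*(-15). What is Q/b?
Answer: -64611983/4 ≈ -1.6153e+7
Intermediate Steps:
d(T) = 60
Q = -18043 (Q = -18170 + 127 = -18043)
b = 4/3581 (b = 60/53715 = 60*(1/53715) = 4/3581 ≈ 0.0011170)
Q/b = -18043/4/3581 = -18043*3581/4 = -64611983/4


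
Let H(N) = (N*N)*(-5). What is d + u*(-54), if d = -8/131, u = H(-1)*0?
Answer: -8/131 ≈ -0.061069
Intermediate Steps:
H(N) = -5*N² (H(N) = N²*(-5) = -5*N²)
u = 0 (u = -5*(-1)²*0 = -5*1*0 = -5*0 = 0)
d = -8/131 (d = -8*1/131 = -8/131 ≈ -0.061069)
d + u*(-54) = -8/131 + 0*(-54) = -8/131 + 0 = -8/131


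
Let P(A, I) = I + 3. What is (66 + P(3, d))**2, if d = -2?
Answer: 4489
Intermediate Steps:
P(A, I) = 3 + I
(66 + P(3, d))**2 = (66 + (3 - 2))**2 = (66 + 1)**2 = 67**2 = 4489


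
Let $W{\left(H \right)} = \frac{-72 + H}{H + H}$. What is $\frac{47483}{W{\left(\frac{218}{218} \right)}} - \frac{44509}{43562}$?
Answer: $- \frac{4371773}{3266} \approx -1338.6$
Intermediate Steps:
$W{\left(H \right)} = \frac{-72 + H}{2 H}$
$\frac{47483}{W{\left(\frac{218}{218} \right)}} - \frac{44509}{43562} = \frac{47483}{\frac{1}{2} \frac{1}{218 \cdot \frac{1}{218}} \left(-72 + \frac{218}{218}\right)} - \frac{44509}{43562} = \frac{47483}{\frac{1}{2} \frac{1}{218 \cdot \frac{1}{218}} \left(-72 + 218 \cdot \frac{1}{218}\right)} - \frac{47}{46} = \frac{47483}{\frac{1}{2} \cdot 1^{-1} \left(-72 + 1\right)} - \frac{47}{46} = \frac{47483}{\frac{1}{2} \cdot 1 \left(-71\right)} - \frac{47}{46} = \frac{47483}{- \frac{71}{2}} - \frac{47}{46} = 47483 \left(- \frac{2}{71}\right) - \frac{47}{46} = - \frac{94966}{71} - \frac{47}{46} = - \frac{4371773}{3266}$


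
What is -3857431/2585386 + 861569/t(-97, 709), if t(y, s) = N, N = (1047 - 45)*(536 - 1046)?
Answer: -2099356410127/660591976860 ≈ -3.1780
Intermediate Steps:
N = -511020 (N = 1002*(-510) = -511020)
t(y, s) = -511020
-3857431/2585386 + 861569/t(-97, 709) = -3857431/2585386 + 861569/(-511020) = -3857431*1/2585386 + 861569*(-1/511020) = -3857431/2585386 - 861569/511020 = -2099356410127/660591976860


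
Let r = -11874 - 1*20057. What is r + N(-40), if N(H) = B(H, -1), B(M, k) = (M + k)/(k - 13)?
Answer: -446993/14 ≈ -31928.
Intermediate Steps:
r = -31931 (r = -11874 - 20057 = -31931)
B(M, k) = (M + k)/(-13 + k)
N(H) = 1/14 - H/14 (N(H) = (H - 1)/(-13 - 1) = (-1 + H)/(-14) = -(-1 + H)/14 = 1/14 - H/14)
r + N(-40) = -31931 + (1/14 - 1/14*(-40)) = -31931 + (1/14 + 20/7) = -31931 + 41/14 = -446993/14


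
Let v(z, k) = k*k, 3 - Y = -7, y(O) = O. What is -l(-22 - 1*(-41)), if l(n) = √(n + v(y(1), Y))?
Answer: -√119 ≈ -10.909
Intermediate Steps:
Y = 10 (Y = 3 - 1*(-7) = 3 + 7 = 10)
v(z, k) = k²
l(n) = √(100 + n) (l(n) = √(n + 10²) = √(n + 100) = √(100 + n))
-l(-22 - 1*(-41)) = -√(100 + (-22 - 1*(-41))) = -√(100 + (-22 + 41)) = -√(100 + 19) = -√119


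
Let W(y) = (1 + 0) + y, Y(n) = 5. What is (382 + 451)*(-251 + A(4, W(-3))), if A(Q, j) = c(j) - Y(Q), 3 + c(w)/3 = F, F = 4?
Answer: -210749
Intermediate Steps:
c(w) = 3 (c(w) = -9 + 3*4 = -9 + 12 = 3)
W(y) = 1 + y
A(Q, j) = -2 (A(Q, j) = 3 - 1*5 = 3 - 5 = -2)
(382 + 451)*(-251 + A(4, W(-3))) = (382 + 451)*(-251 - 2) = 833*(-253) = -210749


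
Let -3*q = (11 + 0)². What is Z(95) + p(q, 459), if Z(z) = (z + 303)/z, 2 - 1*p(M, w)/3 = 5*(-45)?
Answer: 65093/95 ≈ 685.19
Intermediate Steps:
q = -121/3 (q = -(11 + 0)²/3 = -⅓*11² = -⅓*121 = -121/3 ≈ -40.333)
p(M, w) = 681 (p(M, w) = 6 - 15*(-45) = 6 - 3*(-225) = 6 + 675 = 681)
Z(z) = (303 + z)/z
Z(95) + p(q, 459) = (303 + 95)/95 + 681 = (1/95)*398 + 681 = 398/95 + 681 = 65093/95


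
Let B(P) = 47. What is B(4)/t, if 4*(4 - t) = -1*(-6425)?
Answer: -188/6409 ≈ -0.029334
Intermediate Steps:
t = -6409/4 (t = 4 - (-1)*(-6425)/4 = 4 - ¼*6425 = 4 - 6425/4 = -6409/4 ≈ -1602.3)
B(4)/t = 47/(-6409/4) = 47*(-4/6409) = -188/6409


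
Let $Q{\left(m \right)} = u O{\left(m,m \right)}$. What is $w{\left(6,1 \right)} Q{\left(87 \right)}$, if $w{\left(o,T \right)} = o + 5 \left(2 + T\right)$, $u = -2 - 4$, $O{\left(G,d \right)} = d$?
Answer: $-10962$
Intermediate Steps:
$u = -6$ ($u = -2 - 4 = -6$)
$w{\left(o,T \right)} = 10 + o + 5 T$ ($w{\left(o,T \right)} = o + \left(10 + 5 T\right) = 10 + o + 5 T$)
$Q{\left(m \right)} = - 6 m$
$w{\left(6,1 \right)} Q{\left(87 \right)} = \left(10 + 6 + 5 \cdot 1\right) \left(\left(-6\right) 87\right) = \left(10 + 6 + 5\right) \left(-522\right) = 21 \left(-522\right) = -10962$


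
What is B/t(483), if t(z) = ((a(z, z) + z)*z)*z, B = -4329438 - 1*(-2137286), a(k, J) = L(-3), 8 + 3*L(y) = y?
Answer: -1096076/55911597 ≈ -0.019604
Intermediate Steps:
L(y) = -8/3 + y/3
a(k, J) = -11/3 (a(k, J) = -8/3 + (⅓)*(-3) = -8/3 - 1 = -11/3)
B = -2192152 (B = -4329438 + 2137286 = -2192152)
t(z) = z²*(-11/3 + z) (t(z) = ((-11/3 + z)*z)*z = (z*(-11/3 + z))*z = z²*(-11/3 + z))
B/t(483) = -2192152*1/(233289*(-11/3 + 483)) = -2192152/(233289*(1438/3)) = -2192152/111823194 = -2192152*1/111823194 = -1096076/55911597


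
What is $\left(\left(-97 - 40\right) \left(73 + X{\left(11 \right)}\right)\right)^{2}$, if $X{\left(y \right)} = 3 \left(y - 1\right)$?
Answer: $199120321$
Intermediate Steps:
$X{\left(y \right)} = -3 + 3 y$ ($X{\left(y \right)} = 3 \left(-1 + y\right) = -3 + 3 y$)
$\left(\left(-97 - 40\right) \left(73 + X{\left(11 \right)}\right)\right)^{2} = \left(\left(-97 - 40\right) \left(73 + \left(-3 + 3 \cdot 11\right)\right)\right)^{2} = \left(- 137 \left(73 + \left(-3 + 33\right)\right)\right)^{2} = \left(- 137 \left(73 + 30\right)\right)^{2} = \left(\left(-137\right) 103\right)^{2} = \left(-14111\right)^{2} = 199120321$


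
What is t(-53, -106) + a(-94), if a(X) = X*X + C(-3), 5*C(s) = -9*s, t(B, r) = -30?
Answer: 44057/5 ≈ 8811.4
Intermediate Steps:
C(s) = -9*s/5 (C(s) = (-9*s)/5 = -9*s/5)
a(X) = 27/5 + X² (a(X) = X*X - 9/5*(-3) = X² + 27/5 = 27/5 + X²)
t(-53, -106) + a(-94) = -30 + (27/5 + (-94)²) = -30 + (27/5 + 8836) = -30 + 44207/5 = 44057/5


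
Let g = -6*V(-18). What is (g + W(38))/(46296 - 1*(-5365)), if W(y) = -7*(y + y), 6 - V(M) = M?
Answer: -676/51661 ≈ -0.013085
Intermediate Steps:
V(M) = 6 - M
W(y) = -14*y
g = -144 (g = -6*(6 - 1*(-18)) = -6*(6 + 18) = -6*24 = -144)
(g + W(38))/(46296 - 1*(-5365)) = (-144 - 14*38)/(46296 - 1*(-5365)) = (-144 - 532)/(46296 + 5365) = -676/51661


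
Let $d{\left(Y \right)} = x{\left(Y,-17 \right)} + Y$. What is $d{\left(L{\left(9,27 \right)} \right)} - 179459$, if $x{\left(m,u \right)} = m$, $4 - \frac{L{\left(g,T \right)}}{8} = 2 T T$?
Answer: $-202723$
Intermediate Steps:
$L{\left(g,T \right)} = 32 - 16 T^{2}$ ($L{\left(g,T \right)} = 32 - 8 \cdot 2 T T = 32 - 8 \cdot 2 T^{2} = 32 - 16 T^{2}$)
$d{\left(Y \right)} = 2 Y$ ($d{\left(Y \right)} = Y + Y = 2 Y$)
$d{\left(L{\left(9,27 \right)} \right)} - 179459 = 2 \left(32 - 16 \cdot 27^{2}\right) - 179459 = 2 \left(32 - 11664\right) - 179459 = 2 \left(-11632\right) - 179459 = -23264 - 179459 = -202723$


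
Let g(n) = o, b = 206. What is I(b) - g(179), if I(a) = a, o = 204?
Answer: 2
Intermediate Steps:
g(n) = 204
I(b) - g(179) = 206 - 1*204 = 206 - 204 = 2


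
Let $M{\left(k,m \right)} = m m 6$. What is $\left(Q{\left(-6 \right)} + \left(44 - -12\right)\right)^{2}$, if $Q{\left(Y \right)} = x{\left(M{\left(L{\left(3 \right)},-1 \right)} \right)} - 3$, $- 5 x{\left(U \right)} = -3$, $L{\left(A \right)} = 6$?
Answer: $\frac{71824}{25} \approx 2873.0$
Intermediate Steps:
$M{\left(k,m \right)} = 6 m^{2}$ ($M{\left(k,m \right)} = m^{2} \cdot 6 = 6 m^{2}$)
$x{\left(U \right)} = \frac{3}{5}$ ($x{\left(U \right)} = \left(- \frac{1}{5}\right) \left(-3\right) = \frac{3}{5}$)
$Q{\left(Y \right)} = - \frac{12}{5}$ ($Q{\left(Y \right)} = \frac{3}{5} - 3 = - \frac{12}{5}$)
$\left(Q{\left(-6 \right)} + \left(44 - -12\right)\right)^{2} = \left(- \frac{12}{5} + \left(44 - -12\right)\right)^{2} = \left(- \frac{12}{5} + \left(44 + 12\right)\right)^{2} = \left(- \frac{12}{5} + 56\right)^{2} = \left(\frac{268}{5}\right)^{2} = \frac{71824}{25}$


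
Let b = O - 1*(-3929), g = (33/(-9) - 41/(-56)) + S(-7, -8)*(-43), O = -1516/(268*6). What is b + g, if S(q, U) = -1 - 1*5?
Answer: 47085229/11256 ≈ 4183.1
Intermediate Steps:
S(q, U) = -6 (S(q, U) = -1 - 5 = -6)
O = -379/402 (O = -1516/1608 = -1516*1/1608 = -379/402 ≈ -0.94279)
g = 42851/168 (g = (33/(-9) - 41/(-56)) - 6*(-43) = (33*(-⅑) - 41*(-1/56)) + 258 = (-11/3 + 41/56) + 258 = -493/168 + 258 = 42851/168 ≈ 255.07)
b = 1579079/402 (b = -379/402 - 1*(-3929) = -379/402 + 3929 = 1579079/402 ≈ 3928.1)
b + g = 1579079/402 + 42851/168 = 47085229/11256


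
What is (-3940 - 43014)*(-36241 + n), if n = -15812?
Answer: 2444096562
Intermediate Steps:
(-3940 - 43014)*(-36241 + n) = (-3940 - 43014)*(-36241 - 15812) = -46954*(-52053) = 2444096562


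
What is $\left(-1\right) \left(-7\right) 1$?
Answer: $7$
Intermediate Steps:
$\left(-1\right) \left(-7\right) 1 = 7 \cdot 1 = 7$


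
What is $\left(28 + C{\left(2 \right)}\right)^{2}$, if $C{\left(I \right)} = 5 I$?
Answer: $1444$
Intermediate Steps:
$\left(28 + C{\left(2 \right)}\right)^{2} = \left(28 + 5 \cdot 2\right)^{2} = \left(28 + 10\right)^{2} = 38^{2} = 1444$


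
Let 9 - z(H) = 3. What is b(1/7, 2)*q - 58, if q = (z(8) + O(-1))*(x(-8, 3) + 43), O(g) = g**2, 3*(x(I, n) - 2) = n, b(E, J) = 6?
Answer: 1874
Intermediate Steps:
z(H) = 6 (z(H) = 9 - 1*3 = 9 - 3 = 6)
x(I, n) = 2 + n/3
q = 322 (q = (6 + (-1)**2)*((2 + (1/3)*3) + 43) = (6 + 1)*((2 + 1) + 43) = 7*(3 + 43) = 7*46 = 322)
b(1/7, 2)*q - 58 = 6*322 - 58 = 1932 - 58 = 1874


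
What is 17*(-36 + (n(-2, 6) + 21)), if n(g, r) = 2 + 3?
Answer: -170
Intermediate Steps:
n(g, r) = 5
17*(-36 + (n(-2, 6) + 21)) = 17*(-36 + (5 + 21)) = 17*(-36 + 26) = 17*(-10) = -170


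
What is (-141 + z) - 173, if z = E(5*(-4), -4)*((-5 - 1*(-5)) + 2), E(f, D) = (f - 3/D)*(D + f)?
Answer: 610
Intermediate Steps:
E(f, D) = (D + f)*(f - 3/D)
z = 924 (z = (-3 + (5*(-4))² - 20*(-4) - 3*5*(-4)/(-4))*((-5 - 1*(-5)) + 2) = (-3 + (-20)² - 4*(-20) - 3*(-20)*(-¼))*((-5 + 5) + 2) = (-3 + 400 + 80 - 15)*(0 + 2) = 462*2 = 924)
(-141 + z) - 173 = (-141 + 924) - 173 = 783 - 173 = 610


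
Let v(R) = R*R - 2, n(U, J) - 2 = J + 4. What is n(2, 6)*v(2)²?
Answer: 48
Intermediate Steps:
n(U, J) = 6 + J (n(U, J) = 2 + (J + 4) = 2 + (4 + J) = 6 + J)
v(R) = -2 + R² (v(R) = R² - 2 = -2 + R²)
n(2, 6)*v(2)² = (6 + 6)*(-2 + 2²)² = 12*(-2 + 4)² = 12*2² = 12*4 = 48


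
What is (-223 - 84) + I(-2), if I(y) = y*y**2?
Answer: -315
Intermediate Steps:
I(y) = y**3
(-223 - 84) + I(-2) = (-223 - 84) + (-2)**3 = -307 - 8 = -315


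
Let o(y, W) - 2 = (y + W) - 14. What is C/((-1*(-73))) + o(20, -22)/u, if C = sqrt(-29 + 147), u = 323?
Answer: -14/323 + sqrt(118)/73 ≈ 0.10546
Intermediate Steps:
o(y, W) = -12 + W + y (o(y, W) = 2 + ((y + W) - 14) = 2 + ((W + y) - 14) = 2 + (-14 + W + y) = -12 + W + y)
C = sqrt(118) ≈ 10.863
C/((-1*(-73))) + o(20, -22)/u = sqrt(118)/((-1*(-73))) + (-12 - 22 + 20)/323 = sqrt(118)/73 - 14*1/323 = sqrt(118)*(1/73) - 14/323 = sqrt(118)/73 - 14/323 = -14/323 + sqrt(118)/73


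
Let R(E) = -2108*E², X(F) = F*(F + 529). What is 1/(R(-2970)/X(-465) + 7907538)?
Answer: 4/34129407 ≈ 1.1720e-7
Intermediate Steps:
X(F) = F*(529 + F)
1/(R(-2970)/X(-465) + 7907538) = 1/((-2108*(-2970)²)/((-465*(529 - 465))) + 7907538) = 1/((-2108*8820900)/((-465*64)) + 7907538) = 1/(-18594457200/(-29760) + 7907538) = 1/(-18594457200*(-1/29760) + 7907538) = 1/(2499255/4 + 7907538) = 1/(34129407/4) = 4/34129407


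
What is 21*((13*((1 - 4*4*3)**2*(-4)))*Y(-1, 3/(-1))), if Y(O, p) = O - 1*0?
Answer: 2412228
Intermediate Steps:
Y(O, p) = O (Y(O, p) = O + 0 = O)
21*((13*((1 - 4*4*3)**2*(-4)))*Y(-1, 3/(-1))) = 21*((13*((1 - 4*4*3)**2*(-4)))*(-1)) = 21*((13*((1 - 16*3)**2*(-4)))*(-1)) = 21*((13*((1 - 48)**2*(-4)))*(-1)) = 21*((13*((-47)**2*(-4)))*(-1)) = 21*((13*(2209*(-4)))*(-1)) = 21*((13*(-8836))*(-1)) = 21*(-114868*(-1)) = 21*114868 = 2412228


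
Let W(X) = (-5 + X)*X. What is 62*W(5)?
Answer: 0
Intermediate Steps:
W(X) = X*(-5 + X)
62*W(5) = 62*(5*(-5 + 5)) = 62*(5*0) = 62*0 = 0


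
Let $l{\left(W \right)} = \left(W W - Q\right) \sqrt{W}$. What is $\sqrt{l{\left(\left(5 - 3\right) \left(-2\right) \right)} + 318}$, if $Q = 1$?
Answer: $\sqrt{318 + 30 i} \approx 17.852 + 0.84023 i$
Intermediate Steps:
$l{\left(W \right)} = \sqrt{W} \left(-1 + W^{2}\right)$ ($l{\left(W \right)} = \left(W W - 1\right) \sqrt{W} = \left(W^{2} - 1\right) \sqrt{W} = \left(-1 + W^{2}\right) \sqrt{W} = \sqrt{W} \left(-1 + W^{2}\right)$)
$\sqrt{l{\left(\left(5 - 3\right) \left(-2\right) \right)} + 318} = \sqrt{\sqrt{\left(5 - 3\right) \left(-2\right)} \left(-1 + \left(\left(5 - 3\right) \left(-2\right)\right)^{2}\right) + 318} = \sqrt{\sqrt{2 \left(-2\right)} \left(-1 + \left(2 \left(-2\right)\right)^{2}\right) + 318} = \sqrt{\sqrt{-4} \left(-1 + \left(-4\right)^{2}\right) + 318} = \sqrt{2 i \left(-1 + 16\right) + 318} = \sqrt{2 i 15 + 318} = \sqrt{30 i + 318} = \sqrt{318 + 30 i}$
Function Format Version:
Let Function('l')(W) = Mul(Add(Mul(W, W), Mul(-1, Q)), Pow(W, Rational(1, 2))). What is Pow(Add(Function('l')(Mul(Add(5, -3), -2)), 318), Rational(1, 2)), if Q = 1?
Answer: Pow(Add(318, Mul(30, I)), Rational(1, 2)) ≈ Add(17.852, Mul(0.84023, I))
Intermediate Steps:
Function('l')(W) = Mul(Pow(W, Rational(1, 2)), Add(-1, Pow(W, 2))) (Function('l')(W) = Mul(Add(Mul(W, W), Mul(-1, 1)), Pow(W, Rational(1, 2))) = Mul(Add(Pow(W, 2), -1), Pow(W, Rational(1, 2))) = Mul(Add(-1, Pow(W, 2)), Pow(W, Rational(1, 2))) = Mul(Pow(W, Rational(1, 2)), Add(-1, Pow(W, 2))))
Pow(Add(Function('l')(Mul(Add(5, -3), -2)), 318), Rational(1, 2)) = Pow(Add(Mul(Pow(Mul(Add(5, -3), -2), Rational(1, 2)), Add(-1, Pow(Mul(Add(5, -3), -2), 2))), 318), Rational(1, 2)) = Pow(Add(Mul(Pow(Mul(2, -2), Rational(1, 2)), Add(-1, Pow(Mul(2, -2), 2))), 318), Rational(1, 2)) = Pow(Add(Mul(Pow(-4, Rational(1, 2)), Add(-1, Pow(-4, 2))), 318), Rational(1, 2)) = Pow(Add(Mul(Mul(2, I), Add(-1, 16)), 318), Rational(1, 2)) = Pow(Add(Mul(Mul(2, I), 15), 318), Rational(1, 2)) = Pow(Add(Mul(30, I), 318), Rational(1, 2)) = Pow(Add(318, Mul(30, I)), Rational(1, 2))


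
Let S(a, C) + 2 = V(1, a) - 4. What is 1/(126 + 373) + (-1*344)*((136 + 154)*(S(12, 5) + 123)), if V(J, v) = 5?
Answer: -6073189279/499 ≈ -1.2171e+7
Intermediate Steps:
S(a, C) = -1 (S(a, C) = -2 + (5 - 4) = -2 + 1 = -1)
1/(126 + 373) + (-1*344)*((136 + 154)*(S(12, 5) + 123)) = 1/(126 + 373) + (-1*344)*((136 + 154)*(-1 + 123)) = 1/499 - 99760*122 = 1/499 - 344*35380 = 1/499 - 12170720 = -6073189279/499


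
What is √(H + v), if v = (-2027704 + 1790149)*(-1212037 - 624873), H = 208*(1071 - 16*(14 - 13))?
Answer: √436367374490 ≈ 6.6058e+5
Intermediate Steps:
H = 219440 (H = 208*(1071 - 16*1) = 208*(1071 - 16) = 208*1055 = 219440)
v = 436367155050 (v = -237555*(-1836910) = 436367155050)
√(H + v) = √(219440 + 436367155050) = √436367374490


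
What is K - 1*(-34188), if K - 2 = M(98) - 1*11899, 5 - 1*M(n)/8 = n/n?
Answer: 22323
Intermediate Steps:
M(n) = 32 (M(n) = 40 - 8*n/n = 40 - 8*1 = 40 - 8 = 32)
K = -11865 (K = 2 + (32 - 1*11899) = 2 + (32 - 11899) = 2 - 11867 = -11865)
K - 1*(-34188) = -11865 - 1*(-34188) = -11865 + 34188 = 22323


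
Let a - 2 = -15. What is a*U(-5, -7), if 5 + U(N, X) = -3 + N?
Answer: 169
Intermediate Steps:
a = -13 (a = 2 - 15 = -13)
U(N, X) = -8 + N (U(N, X) = -5 + (-3 + N) = -8 + N)
a*U(-5, -7) = -13*(-8 - 5) = -13*(-13) = 169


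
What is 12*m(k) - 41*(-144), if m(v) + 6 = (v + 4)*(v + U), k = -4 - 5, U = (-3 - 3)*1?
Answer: 6732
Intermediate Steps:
U = -6 (U = -6*1 = -6)
k = -9
m(v) = -6 + (-6 + v)*(4 + v) (m(v) = -6 + (v + 4)*(v - 6) = -6 + (4 + v)*(-6 + v) = -6 + (-6 + v)*(4 + v))
12*m(k) - 41*(-144) = 12*(-30 + (-9)² - 2*(-9)) - 41*(-144) = 12*(-30 + 81 + 18) + 5904 = 12*69 + 5904 = 828 + 5904 = 6732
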